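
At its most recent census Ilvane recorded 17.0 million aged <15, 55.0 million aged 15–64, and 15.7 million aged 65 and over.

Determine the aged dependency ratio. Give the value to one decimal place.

Old-age dependency ratio = 15.7 / 55.0 × 100 = 28.5

Old-age dependency ratio: 28.5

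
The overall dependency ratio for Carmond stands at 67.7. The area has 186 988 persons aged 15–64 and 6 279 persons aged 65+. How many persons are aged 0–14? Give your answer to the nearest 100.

Total dependency ratio = (youth + elderly) / working-age × 100
67.7 = (Y + 6 279) / 186 988 × 100
⇒ 120 300

Aged 0–14: 120 300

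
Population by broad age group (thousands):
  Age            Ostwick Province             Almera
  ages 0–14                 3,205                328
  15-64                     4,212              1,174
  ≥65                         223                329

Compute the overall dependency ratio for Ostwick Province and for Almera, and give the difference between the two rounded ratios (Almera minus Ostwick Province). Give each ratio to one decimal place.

Ostwick Province: 81.4
Almera: 56.0
Difference: -25.4

Ostwick Province: (3,205 + 223) / 4,212 × 100 = 3,428 / 4,212 × 100 = 81.4
Almera: (328 + 329) / 1,174 × 100 = 657 / 1,174 × 100 = 56.0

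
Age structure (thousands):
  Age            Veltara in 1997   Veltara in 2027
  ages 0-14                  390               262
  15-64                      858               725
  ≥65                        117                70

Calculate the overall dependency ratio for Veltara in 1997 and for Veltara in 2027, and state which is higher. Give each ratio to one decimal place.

Veltara in 1997: (390 + 117) / 858 × 100 = 507 / 858 × 100 = 59.1
Veltara in 2027: (262 + 70) / 725 × 100 = 332 / 725 × 100 = 45.8

Veltara in 1997: 59.1
Veltara in 2027: 45.8
Higher: Veltara in 1997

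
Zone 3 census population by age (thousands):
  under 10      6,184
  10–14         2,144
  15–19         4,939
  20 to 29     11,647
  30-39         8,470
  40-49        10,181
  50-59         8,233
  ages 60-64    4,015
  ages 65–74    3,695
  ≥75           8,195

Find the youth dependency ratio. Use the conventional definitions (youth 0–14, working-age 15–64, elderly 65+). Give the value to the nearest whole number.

Youth dependency ratio: 18

0–14: 6,184 + 2,144 = 8,328
15–64: 4,939 + 11,647 + 8,470 + 10,181 + 8,233 + 4,015 = 47,485
65+: 3,695 + 8,195 = 11,890
Youth dependency ratio = 8,328 / 47,485 × 100 = 18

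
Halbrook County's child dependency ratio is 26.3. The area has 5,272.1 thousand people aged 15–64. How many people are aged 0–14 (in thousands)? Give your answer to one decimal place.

Aged 0–14: 1,386.6

Youth dependency ratio = youth / working-age × 100
26.3 = Y / 5,272.1 × 100
⇒ 1,386.6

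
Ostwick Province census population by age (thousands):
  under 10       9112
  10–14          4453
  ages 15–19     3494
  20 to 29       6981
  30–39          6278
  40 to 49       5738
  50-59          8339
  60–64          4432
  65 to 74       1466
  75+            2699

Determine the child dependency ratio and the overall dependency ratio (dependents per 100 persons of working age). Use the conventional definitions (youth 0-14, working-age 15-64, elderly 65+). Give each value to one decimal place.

0–14: 9112 + 4453 = 13565
15–64: 3494 + 6981 + 6278 + 5738 + 8339 + 4432 = 35262
65+: 1466 + 2699 = 4165
Youth dependency ratio = 13565 / 35262 × 100 = 38.5
Total dependency ratio = (13565 + 4165) / 35262 × 100 = 17730 / 35262 × 100 = 50.3

Youth dependency ratio: 38.5
Total dependency ratio: 50.3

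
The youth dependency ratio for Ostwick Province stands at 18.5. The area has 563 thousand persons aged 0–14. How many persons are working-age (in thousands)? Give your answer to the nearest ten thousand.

Working-age: 3040

Youth dependency ratio = youth / working-age × 100
18.5 = 563 / W × 100
⇒ 3040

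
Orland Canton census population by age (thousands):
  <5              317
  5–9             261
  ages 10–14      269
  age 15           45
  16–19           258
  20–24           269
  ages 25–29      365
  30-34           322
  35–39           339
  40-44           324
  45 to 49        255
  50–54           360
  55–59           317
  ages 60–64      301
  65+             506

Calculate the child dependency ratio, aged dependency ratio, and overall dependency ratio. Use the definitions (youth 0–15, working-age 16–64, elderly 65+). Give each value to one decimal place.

Youth dependency ratio: 28.7
Old-age dependency ratio: 16.3
Total dependency ratio: 45.0

0–15: 317 + 261 + 269 + 45 = 892
16–64: 258 + 269 + 365 + 322 + 339 + 324 + 255 + 360 + 317 + 301 = 3110
65+: 506
Youth dependency ratio = 892 / 3110 × 100 = 28.7
Old-age dependency ratio = 506 / 3110 × 100 = 16.3
Total dependency ratio = (892 + 506) / 3110 × 100 = 1398 / 3110 × 100 = 45.0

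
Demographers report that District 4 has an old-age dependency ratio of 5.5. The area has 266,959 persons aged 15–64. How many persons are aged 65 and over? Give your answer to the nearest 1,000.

Old-age dependency ratio = elderly / working-age × 100
5.5 = E / 266,959 × 100
⇒ 15,000

Aged 65 and over: 15,000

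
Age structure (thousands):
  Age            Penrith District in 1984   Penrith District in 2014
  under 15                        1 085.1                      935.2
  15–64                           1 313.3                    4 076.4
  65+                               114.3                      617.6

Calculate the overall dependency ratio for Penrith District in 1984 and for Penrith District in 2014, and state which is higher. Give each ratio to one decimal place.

Penrith District in 1984: 91.3
Penrith District in 2014: 38.1
Higher: Penrith District in 1984

Penrith District in 1984: (1 085.1 + 114.3) / 1 313.3 × 100 = 1 199.4 / 1 313.3 × 100 = 91.3
Penrith District in 2014: (935.2 + 617.6) / 4 076.4 × 100 = 1 552.8 / 4 076.4 × 100 = 38.1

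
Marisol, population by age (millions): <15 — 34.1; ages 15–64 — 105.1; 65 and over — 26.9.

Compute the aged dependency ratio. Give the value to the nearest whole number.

Old-age dependency ratio = 26.9 / 105.1 × 100 = 26

Old-age dependency ratio: 26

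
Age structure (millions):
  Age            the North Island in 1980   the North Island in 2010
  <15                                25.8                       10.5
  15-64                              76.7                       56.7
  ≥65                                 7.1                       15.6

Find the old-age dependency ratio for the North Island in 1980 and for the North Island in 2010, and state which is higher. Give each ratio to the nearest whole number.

the North Island in 1980: 7.1 / 76.7 × 100 = 9
the North Island in 2010: 15.6 / 56.7 × 100 = 28

the North Island in 1980: 9
the North Island in 2010: 28
Higher: the North Island in 2010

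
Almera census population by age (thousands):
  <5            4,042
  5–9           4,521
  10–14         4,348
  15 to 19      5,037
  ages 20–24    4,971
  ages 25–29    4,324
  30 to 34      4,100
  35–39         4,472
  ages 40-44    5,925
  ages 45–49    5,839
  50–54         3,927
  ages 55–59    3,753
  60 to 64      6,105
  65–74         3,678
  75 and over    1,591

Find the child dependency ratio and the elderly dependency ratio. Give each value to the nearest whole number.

Youth dependency ratio: 27
Old-age dependency ratio: 11

0–14: 4,042 + 4,521 + 4,348 = 12,911
15–64: 5,037 + 4,971 + 4,324 + 4,100 + 4,472 + 5,925 + 5,839 + 3,927 + 3,753 + 6,105 = 48,453
65+: 3,678 + 1,591 = 5,269
Youth dependency ratio = 12,911 / 48,453 × 100 = 27
Old-age dependency ratio = 5,269 / 48,453 × 100 = 11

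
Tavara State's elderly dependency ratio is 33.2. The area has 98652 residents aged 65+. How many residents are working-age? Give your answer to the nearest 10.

Working-age: 297140

Old-age dependency ratio = elderly / working-age × 100
33.2 = 98652 / W × 100
⇒ 297140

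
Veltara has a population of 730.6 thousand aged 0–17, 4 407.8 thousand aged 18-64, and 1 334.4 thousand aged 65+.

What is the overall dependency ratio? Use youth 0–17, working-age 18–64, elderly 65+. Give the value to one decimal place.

Total dependency ratio: 46.8

Total dependency ratio = (730.6 + 1 334.4) / 4 407.8 × 100 = 2 065.0 / 4 407.8 × 100 = 46.8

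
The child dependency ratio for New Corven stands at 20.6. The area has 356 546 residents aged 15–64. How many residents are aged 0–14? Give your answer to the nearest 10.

Youth dependency ratio = youth / working-age × 100
20.6 = Y / 356 546 × 100
⇒ 73 450

Aged 0–14: 73 450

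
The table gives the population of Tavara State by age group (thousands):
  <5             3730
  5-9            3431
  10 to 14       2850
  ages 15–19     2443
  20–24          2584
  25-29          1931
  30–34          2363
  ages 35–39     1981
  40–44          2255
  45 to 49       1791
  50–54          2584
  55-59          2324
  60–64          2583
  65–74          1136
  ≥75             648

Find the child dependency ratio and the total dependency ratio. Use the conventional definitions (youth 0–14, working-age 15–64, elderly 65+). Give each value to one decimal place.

0–14: 3730 + 3431 + 2850 = 10011
15–64: 2443 + 2584 + 1931 + 2363 + 1981 + 2255 + 1791 + 2584 + 2324 + 2583 = 22839
65+: 1136 + 648 = 1784
Youth dependency ratio = 10011 / 22839 × 100 = 43.8
Total dependency ratio = (10011 + 1784) / 22839 × 100 = 11795 / 22839 × 100 = 51.6

Youth dependency ratio: 43.8
Total dependency ratio: 51.6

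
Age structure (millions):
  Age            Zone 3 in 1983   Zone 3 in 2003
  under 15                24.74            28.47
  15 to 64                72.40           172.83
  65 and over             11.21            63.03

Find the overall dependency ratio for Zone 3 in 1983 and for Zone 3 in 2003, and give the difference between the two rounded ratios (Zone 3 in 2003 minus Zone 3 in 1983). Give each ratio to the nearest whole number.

Zone 3 in 1983: (24.74 + 11.21) / 72.40 × 100 = 35.95 / 72.40 × 100 = 50
Zone 3 in 2003: (28.47 + 63.03) / 172.83 × 100 = 91.50 / 172.83 × 100 = 53

Zone 3 in 1983: 50
Zone 3 in 2003: 53
Difference: +3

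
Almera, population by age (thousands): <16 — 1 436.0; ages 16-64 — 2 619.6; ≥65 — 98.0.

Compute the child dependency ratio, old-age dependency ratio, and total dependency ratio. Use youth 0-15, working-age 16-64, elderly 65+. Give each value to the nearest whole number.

Youth dependency ratio: 55
Old-age dependency ratio: 4
Total dependency ratio: 59

Youth dependency ratio = 1 436.0 / 2 619.6 × 100 = 55
Old-age dependency ratio = 98.0 / 2 619.6 × 100 = 4
Total dependency ratio = (1 436.0 + 98.0) / 2 619.6 × 100 = 1 534.0 / 2 619.6 × 100 = 59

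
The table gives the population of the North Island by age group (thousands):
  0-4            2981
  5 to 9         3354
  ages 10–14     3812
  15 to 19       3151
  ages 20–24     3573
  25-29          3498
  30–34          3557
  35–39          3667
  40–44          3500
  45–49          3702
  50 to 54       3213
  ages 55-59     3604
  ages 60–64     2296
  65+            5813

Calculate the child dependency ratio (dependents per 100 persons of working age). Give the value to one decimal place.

0–14: 2981 + 3354 + 3812 = 10147
15–64: 3151 + 3573 + 3498 + 3557 + 3667 + 3500 + 3702 + 3213 + 3604 + 2296 = 33761
65+: 5813
Youth dependency ratio = 10147 / 33761 × 100 = 30.1

Youth dependency ratio: 30.1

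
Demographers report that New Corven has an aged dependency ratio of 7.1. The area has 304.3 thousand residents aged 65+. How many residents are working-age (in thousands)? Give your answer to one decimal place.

Working-age: 4,285.9

Old-age dependency ratio = elderly / working-age × 100
7.1 = 304.3 / W × 100
⇒ 4,285.9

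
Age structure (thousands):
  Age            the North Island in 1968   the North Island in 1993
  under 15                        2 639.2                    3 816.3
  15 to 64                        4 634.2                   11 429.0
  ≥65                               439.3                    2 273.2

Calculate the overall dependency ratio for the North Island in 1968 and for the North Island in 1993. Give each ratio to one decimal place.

the North Island in 1968: (2 639.2 + 439.3) / 4 634.2 × 100 = 3 078.5 / 4 634.2 × 100 = 66.4
the North Island in 1993: (3 816.3 + 2 273.2) / 11 429.0 × 100 = 6 089.5 / 11 429.0 × 100 = 53.3

the North Island in 1968: 66.4
the North Island in 1993: 53.3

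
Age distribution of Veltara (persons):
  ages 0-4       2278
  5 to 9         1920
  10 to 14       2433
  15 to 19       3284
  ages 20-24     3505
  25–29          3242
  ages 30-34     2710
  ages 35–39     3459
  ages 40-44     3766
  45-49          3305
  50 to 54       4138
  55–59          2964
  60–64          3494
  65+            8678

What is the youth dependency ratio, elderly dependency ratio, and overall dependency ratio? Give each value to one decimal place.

0–14: 2278 + 1920 + 2433 = 6631
15–64: 3284 + 3505 + 3242 + 2710 + 3459 + 3766 + 3305 + 4138 + 2964 + 3494 = 33867
65+: 8678
Youth dependency ratio = 6631 / 33867 × 100 = 19.6
Old-age dependency ratio = 8678 / 33867 × 100 = 25.6
Total dependency ratio = (6631 + 8678) / 33867 × 100 = 15309 / 33867 × 100 = 45.2

Youth dependency ratio: 19.6
Old-age dependency ratio: 25.6
Total dependency ratio: 45.2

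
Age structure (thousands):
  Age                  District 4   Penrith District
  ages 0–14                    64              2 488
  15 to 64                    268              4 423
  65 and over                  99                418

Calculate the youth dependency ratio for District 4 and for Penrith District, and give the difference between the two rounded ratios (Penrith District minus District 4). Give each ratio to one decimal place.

District 4: 64 / 268 × 100 = 23.9
Penrith District: 2 488 / 4 423 × 100 = 56.3

District 4: 23.9
Penrith District: 56.3
Difference: +32.4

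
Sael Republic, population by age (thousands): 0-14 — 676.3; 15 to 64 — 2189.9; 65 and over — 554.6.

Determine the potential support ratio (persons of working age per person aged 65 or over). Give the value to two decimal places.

Potential support ratio: 3.95

Potential support ratio = 2189.9 / 554.6 = 3.95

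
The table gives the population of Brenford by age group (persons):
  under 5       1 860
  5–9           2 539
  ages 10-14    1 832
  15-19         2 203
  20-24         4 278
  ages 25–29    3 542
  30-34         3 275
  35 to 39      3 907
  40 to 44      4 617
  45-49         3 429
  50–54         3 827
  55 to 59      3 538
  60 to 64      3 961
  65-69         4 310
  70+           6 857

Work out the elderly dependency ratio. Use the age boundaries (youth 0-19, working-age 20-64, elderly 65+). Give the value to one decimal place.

Old-age dependency ratio: 32.5

0–19: 1 860 + 2 539 + 1 832 + 2 203 = 8 434
20–64: 4 278 + 3 542 + 3 275 + 3 907 + 4 617 + 3 429 + 3 827 + 3 538 + 3 961 = 34 374
65+: 4 310 + 6 857 = 11 167
Old-age dependency ratio = 11 167 / 34 374 × 100 = 32.5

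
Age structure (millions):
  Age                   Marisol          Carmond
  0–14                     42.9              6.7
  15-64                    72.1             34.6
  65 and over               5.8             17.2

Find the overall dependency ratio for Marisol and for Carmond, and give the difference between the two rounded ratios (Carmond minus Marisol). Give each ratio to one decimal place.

Marisol: 67.5
Carmond: 69.1
Difference: +1.6

Marisol: (42.9 + 5.8) / 72.1 × 100 = 48.7 / 72.1 × 100 = 67.5
Carmond: (6.7 + 17.2) / 34.6 × 100 = 23.9 / 34.6 × 100 = 69.1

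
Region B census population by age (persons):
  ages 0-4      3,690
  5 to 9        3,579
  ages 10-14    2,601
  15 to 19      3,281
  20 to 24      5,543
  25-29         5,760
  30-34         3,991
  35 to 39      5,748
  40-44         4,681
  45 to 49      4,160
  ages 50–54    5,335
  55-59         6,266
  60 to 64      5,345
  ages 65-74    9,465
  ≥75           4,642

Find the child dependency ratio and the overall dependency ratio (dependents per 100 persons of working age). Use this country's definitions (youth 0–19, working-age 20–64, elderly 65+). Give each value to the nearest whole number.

0–19: 3,690 + 3,579 + 2,601 + 3,281 = 13,151
20–64: 5,543 + 5,760 + 3,991 + 5,748 + 4,681 + 4,160 + 5,335 + 6,266 + 5,345 = 46,829
65+: 9,465 + 4,642 = 14,107
Youth dependency ratio = 13,151 / 46,829 × 100 = 28
Total dependency ratio = (13,151 + 14,107) / 46,829 × 100 = 27,258 / 46,829 × 100 = 58

Youth dependency ratio: 28
Total dependency ratio: 58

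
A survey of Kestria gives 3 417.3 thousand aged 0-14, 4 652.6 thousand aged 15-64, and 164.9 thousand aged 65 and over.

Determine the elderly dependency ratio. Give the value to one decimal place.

Old-age dependency ratio = 164.9 / 4 652.6 × 100 = 3.5

Old-age dependency ratio: 3.5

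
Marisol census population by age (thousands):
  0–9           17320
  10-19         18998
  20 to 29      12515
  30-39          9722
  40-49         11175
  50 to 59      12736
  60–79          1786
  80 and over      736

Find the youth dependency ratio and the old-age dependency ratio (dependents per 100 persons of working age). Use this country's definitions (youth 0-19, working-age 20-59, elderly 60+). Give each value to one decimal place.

0–19: 17320 + 18998 = 36318
20–59: 12515 + 9722 + 11175 + 12736 = 46148
60+: 1786 + 736 = 2522
Youth dependency ratio = 36318 / 46148 × 100 = 78.7
Old-age dependency ratio = 2522 / 46148 × 100 = 5.5

Youth dependency ratio: 78.7
Old-age dependency ratio: 5.5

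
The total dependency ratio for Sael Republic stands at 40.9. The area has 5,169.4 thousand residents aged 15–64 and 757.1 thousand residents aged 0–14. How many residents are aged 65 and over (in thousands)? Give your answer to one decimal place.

Aged 65 and over: 1,357.2

Total dependency ratio = (youth + elderly) / working-age × 100
40.9 = (757.1 + E) / 5,169.4 × 100
⇒ 1,357.2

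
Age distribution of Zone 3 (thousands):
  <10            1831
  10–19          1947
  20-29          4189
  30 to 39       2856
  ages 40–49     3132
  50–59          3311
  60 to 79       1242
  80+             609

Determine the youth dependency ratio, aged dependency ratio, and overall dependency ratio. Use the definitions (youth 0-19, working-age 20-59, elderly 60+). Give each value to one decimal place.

0–19: 1831 + 1947 = 3778
20–59: 4189 + 2856 + 3132 + 3311 = 13488
60+: 1242 + 609 = 1851
Youth dependency ratio = 3778 / 13488 × 100 = 28.0
Old-age dependency ratio = 1851 / 13488 × 100 = 13.7
Total dependency ratio = (3778 + 1851) / 13488 × 100 = 5629 / 13488 × 100 = 41.7

Youth dependency ratio: 28.0
Old-age dependency ratio: 13.7
Total dependency ratio: 41.7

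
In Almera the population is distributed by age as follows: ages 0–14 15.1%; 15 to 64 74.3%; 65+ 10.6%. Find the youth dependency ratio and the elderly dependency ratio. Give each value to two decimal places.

Youth dependency ratio = 15.1 / 74.3 × 100 = 20.32
Old-age dependency ratio = 10.6 / 74.3 × 100 = 14.27

Youth dependency ratio: 20.32
Old-age dependency ratio: 14.27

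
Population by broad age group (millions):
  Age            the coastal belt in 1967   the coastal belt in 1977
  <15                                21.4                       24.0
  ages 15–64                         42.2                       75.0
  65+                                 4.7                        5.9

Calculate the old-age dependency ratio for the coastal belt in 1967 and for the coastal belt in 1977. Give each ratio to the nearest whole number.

the coastal belt in 1967: 11
the coastal belt in 1977: 8

the coastal belt in 1967: 4.7 / 42.2 × 100 = 11
the coastal belt in 1977: 5.9 / 75.0 × 100 = 8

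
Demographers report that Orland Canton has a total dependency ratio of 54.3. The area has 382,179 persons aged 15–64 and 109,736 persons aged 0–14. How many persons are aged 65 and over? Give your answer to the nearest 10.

Total dependency ratio = (youth + elderly) / working-age × 100
54.3 = (109,736 + E) / 382,179 × 100
⇒ 97,790

Aged 65 and over: 97,790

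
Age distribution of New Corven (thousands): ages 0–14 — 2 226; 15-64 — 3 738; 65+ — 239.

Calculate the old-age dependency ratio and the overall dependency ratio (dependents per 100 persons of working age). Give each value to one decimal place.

Old-age dependency ratio: 6.4
Total dependency ratio: 65.9

Old-age dependency ratio = 239 / 3 738 × 100 = 6.4
Total dependency ratio = (2 226 + 239) / 3 738 × 100 = 2 465 / 3 738 × 100 = 65.9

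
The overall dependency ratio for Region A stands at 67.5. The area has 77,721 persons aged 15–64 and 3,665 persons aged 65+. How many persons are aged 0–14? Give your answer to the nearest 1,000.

Total dependency ratio = (youth + elderly) / working-age × 100
67.5 = (Y + 3,665) / 77,721 × 100
⇒ 49,000

Aged 0–14: 49,000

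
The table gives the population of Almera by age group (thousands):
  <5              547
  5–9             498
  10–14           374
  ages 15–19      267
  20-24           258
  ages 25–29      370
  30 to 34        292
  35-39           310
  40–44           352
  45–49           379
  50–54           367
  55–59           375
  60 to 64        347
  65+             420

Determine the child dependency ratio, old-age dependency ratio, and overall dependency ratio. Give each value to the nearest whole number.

Youth dependency ratio: 43
Old-age dependency ratio: 13
Total dependency ratio: 55

0–14: 547 + 498 + 374 = 1419
15–64: 267 + 258 + 370 + 292 + 310 + 352 + 379 + 367 + 375 + 347 = 3317
65+: 420
Youth dependency ratio = 1419 / 3317 × 100 = 43
Old-age dependency ratio = 420 / 3317 × 100 = 13
Total dependency ratio = (1419 + 420) / 3317 × 100 = 1839 / 3317 × 100 = 55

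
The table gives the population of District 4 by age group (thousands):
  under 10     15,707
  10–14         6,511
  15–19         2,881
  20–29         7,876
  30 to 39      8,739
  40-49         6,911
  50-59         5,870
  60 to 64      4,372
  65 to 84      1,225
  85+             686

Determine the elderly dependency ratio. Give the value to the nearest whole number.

Old-age dependency ratio: 5

0–14: 15,707 + 6,511 = 22,218
15–64: 2,881 + 7,876 + 8,739 + 6,911 + 5,870 + 4,372 = 36,649
65+: 1,225 + 686 = 1,911
Old-age dependency ratio = 1,911 / 36,649 × 100 = 5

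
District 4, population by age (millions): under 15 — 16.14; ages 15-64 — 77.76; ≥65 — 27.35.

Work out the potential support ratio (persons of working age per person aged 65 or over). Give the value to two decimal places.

Potential support ratio: 2.84

Potential support ratio = 77.76 / 27.35 = 2.84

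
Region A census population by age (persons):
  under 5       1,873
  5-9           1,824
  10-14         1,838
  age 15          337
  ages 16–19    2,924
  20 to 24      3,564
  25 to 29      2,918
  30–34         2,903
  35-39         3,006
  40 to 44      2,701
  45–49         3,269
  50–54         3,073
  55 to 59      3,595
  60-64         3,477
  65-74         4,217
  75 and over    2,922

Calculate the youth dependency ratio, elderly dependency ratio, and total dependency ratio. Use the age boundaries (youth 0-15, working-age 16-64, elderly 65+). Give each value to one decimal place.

Youth dependency ratio: 18.7
Old-age dependency ratio: 22.7
Total dependency ratio: 41.4

0–15: 1,873 + 1,824 + 1,838 + 337 = 5,872
16–64: 2,924 + 3,564 + 2,918 + 2,903 + 3,006 + 2,701 + 3,269 + 3,073 + 3,595 + 3,477 = 31,430
65+: 4,217 + 2,922 = 7,139
Youth dependency ratio = 5,872 / 31,430 × 100 = 18.7
Old-age dependency ratio = 7,139 / 31,430 × 100 = 22.7
Total dependency ratio = (5,872 + 7,139) / 31,430 × 100 = 13,011 / 31,430 × 100 = 41.4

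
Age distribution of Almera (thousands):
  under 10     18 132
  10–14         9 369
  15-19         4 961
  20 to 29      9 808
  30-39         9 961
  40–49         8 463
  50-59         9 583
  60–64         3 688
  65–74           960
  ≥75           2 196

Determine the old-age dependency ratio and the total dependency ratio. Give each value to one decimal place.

0–14: 18 132 + 9 369 = 27 501
15–64: 4 961 + 9 808 + 9 961 + 8 463 + 9 583 + 3 688 = 46 464
65+: 960 + 2 196 = 3 156
Old-age dependency ratio = 3 156 / 46 464 × 100 = 6.8
Total dependency ratio = (27 501 + 3 156) / 46 464 × 100 = 30 657 / 46 464 × 100 = 66.0

Old-age dependency ratio: 6.8
Total dependency ratio: 66.0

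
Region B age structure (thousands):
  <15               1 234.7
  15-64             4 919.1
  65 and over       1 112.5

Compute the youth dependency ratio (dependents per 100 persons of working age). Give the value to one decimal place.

Youth dependency ratio = 1 234.7 / 4 919.1 × 100 = 25.1

Youth dependency ratio: 25.1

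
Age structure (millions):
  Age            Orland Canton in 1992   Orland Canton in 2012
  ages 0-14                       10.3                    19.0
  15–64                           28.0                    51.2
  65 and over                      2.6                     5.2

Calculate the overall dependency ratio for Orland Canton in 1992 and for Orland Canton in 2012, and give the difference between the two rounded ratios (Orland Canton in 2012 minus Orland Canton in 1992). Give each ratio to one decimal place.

Orland Canton in 1992: (10.3 + 2.6) / 28.0 × 100 = 12.9 / 28.0 × 100 = 46.1
Orland Canton in 2012: (19.0 + 5.2) / 51.2 × 100 = 24.2 / 51.2 × 100 = 47.3

Orland Canton in 1992: 46.1
Orland Canton in 2012: 47.3
Difference: +1.2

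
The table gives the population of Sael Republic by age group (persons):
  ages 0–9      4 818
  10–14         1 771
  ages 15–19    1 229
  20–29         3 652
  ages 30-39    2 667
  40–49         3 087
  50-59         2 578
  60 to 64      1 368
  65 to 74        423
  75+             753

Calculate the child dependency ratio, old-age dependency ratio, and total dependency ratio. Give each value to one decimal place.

0–14: 4 818 + 1 771 = 6 589
15–64: 1 229 + 3 652 + 2 667 + 3 087 + 2 578 + 1 368 = 14 581
65+: 423 + 753 = 1 176
Youth dependency ratio = 6 589 / 14 581 × 100 = 45.2
Old-age dependency ratio = 1 176 / 14 581 × 100 = 8.1
Total dependency ratio = (6 589 + 1 176) / 14 581 × 100 = 7 765 / 14 581 × 100 = 53.3

Youth dependency ratio: 45.2
Old-age dependency ratio: 8.1
Total dependency ratio: 53.3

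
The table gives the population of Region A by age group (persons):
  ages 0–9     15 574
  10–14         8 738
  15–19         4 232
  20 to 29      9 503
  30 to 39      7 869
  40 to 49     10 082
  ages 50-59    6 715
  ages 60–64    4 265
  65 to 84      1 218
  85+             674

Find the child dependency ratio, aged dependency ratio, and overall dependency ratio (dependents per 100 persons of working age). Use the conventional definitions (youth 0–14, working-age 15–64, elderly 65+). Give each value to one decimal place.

Youth dependency ratio: 57.0
Old-age dependency ratio: 4.4
Total dependency ratio: 61.4

0–14: 15 574 + 8 738 = 24 312
15–64: 4 232 + 9 503 + 7 869 + 10 082 + 6 715 + 4 265 = 42 666
65+: 1 218 + 674 = 1 892
Youth dependency ratio = 24 312 / 42 666 × 100 = 57.0
Old-age dependency ratio = 1 892 / 42 666 × 100 = 4.4
Total dependency ratio = (24 312 + 1 892) / 42 666 × 100 = 26 204 / 42 666 × 100 = 61.4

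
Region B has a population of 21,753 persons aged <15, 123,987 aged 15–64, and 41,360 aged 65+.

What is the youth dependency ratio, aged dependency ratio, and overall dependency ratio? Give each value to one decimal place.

Youth dependency ratio = 21,753 / 123,987 × 100 = 17.5
Old-age dependency ratio = 41,360 / 123,987 × 100 = 33.4
Total dependency ratio = (21,753 + 41,360) / 123,987 × 100 = 63,113 / 123,987 × 100 = 50.9

Youth dependency ratio: 17.5
Old-age dependency ratio: 33.4
Total dependency ratio: 50.9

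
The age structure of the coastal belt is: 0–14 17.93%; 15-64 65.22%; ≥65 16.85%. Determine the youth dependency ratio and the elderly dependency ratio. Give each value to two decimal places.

Youth dependency ratio: 27.49
Old-age dependency ratio: 25.84

Youth dependency ratio = 17.93 / 65.22 × 100 = 27.49
Old-age dependency ratio = 16.85 / 65.22 × 100 = 25.84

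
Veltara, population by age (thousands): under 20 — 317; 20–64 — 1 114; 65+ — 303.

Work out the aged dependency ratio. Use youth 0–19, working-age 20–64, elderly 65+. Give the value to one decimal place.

Old-age dependency ratio: 27.2

Old-age dependency ratio = 303 / 1 114 × 100 = 27.2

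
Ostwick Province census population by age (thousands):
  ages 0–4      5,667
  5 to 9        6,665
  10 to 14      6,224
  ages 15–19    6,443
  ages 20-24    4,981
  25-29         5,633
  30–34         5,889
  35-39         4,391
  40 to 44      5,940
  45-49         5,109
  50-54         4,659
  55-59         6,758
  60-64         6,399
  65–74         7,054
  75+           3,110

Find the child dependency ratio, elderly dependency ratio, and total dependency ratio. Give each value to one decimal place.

0–14: 5,667 + 6,665 + 6,224 = 18,556
15–64: 6,443 + 4,981 + 5,633 + 5,889 + 4,391 + 5,940 + 5,109 + 4,659 + 6,758 + 6,399 = 56,202
65+: 7,054 + 3,110 = 10,164
Youth dependency ratio = 18,556 / 56,202 × 100 = 33.0
Old-age dependency ratio = 10,164 / 56,202 × 100 = 18.1
Total dependency ratio = (18,556 + 10,164) / 56,202 × 100 = 28,720 / 56,202 × 100 = 51.1

Youth dependency ratio: 33.0
Old-age dependency ratio: 18.1
Total dependency ratio: 51.1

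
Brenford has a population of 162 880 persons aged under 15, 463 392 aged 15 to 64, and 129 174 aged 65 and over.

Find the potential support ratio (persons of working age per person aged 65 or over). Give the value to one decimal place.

Potential support ratio = 463 392 / 129 174 = 3.6

Potential support ratio: 3.6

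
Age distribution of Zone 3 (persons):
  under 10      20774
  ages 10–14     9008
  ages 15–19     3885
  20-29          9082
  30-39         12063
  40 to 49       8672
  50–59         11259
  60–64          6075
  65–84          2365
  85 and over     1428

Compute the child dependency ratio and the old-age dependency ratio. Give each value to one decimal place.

Youth dependency ratio: 58.4
Old-age dependency ratio: 7.4

0–14: 20774 + 9008 = 29782
15–64: 3885 + 9082 + 12063 + 8672 + 11259 + 6075 = 51036
65+: 2365 + 1428 = 3793
Youth dependency ratio = 29782 / 51036 × 100 = 58.4
Old-age dependency ratio = 3793 / 51036 × 100 = 7.4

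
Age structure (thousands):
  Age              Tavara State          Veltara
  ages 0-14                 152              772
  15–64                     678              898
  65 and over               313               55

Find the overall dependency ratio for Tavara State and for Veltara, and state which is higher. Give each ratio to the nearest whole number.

Tavara State: 69
Veltara: 92
Higher: Veltara

Tavara State: (152 + 313) / 678 × 100 = 465 / 678 × 100 = 69
Veltara: (772 + 55) / 898 × 100 = 827 / 898 × 100 = 92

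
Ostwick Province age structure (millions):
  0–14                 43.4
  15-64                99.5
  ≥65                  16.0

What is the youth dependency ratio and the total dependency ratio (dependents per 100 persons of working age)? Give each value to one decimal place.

Youth dependency ratio = 43.4 / 99.5 × 100 = 43.6
Total dependency ratio = (43.4 + 16.0) / 99.5 × 100 = 59.4 / 99.5 × 100 = 59.7

Youth dependency ratio: 43.6
Total dependency ratio: 59.7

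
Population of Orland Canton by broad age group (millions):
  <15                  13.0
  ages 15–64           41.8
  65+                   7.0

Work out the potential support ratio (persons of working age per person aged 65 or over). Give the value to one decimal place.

Potential support ratio = 41.8 / 7.0 = 6.0

Potential support ratio: 6.0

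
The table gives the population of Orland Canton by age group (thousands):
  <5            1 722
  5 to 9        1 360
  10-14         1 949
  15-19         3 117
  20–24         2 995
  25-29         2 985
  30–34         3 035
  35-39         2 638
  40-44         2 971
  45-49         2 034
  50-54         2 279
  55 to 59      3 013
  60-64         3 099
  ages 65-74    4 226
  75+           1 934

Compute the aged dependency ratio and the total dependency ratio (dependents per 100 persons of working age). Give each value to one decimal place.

Old-age dependency ratio: 21.9
Total dependency ratio: 39.7

0–14: 1 722 + 1 360 + 1 949 = 5 031
15–64: 3 117 + 2 995 + 2 985 + 3 035 + 2 638 + 2 971 + 2 034 + 2 279 + 3 013 + 3 099 = 28 166
65+: 4 226 + 1 934 = 6 160
Old-age dependency ratio = 6 160 / 28 166 × 100 = 21.9
Total dependency ratio = (5 031 + 6 160) / 28 166 × 100 = 11 191 / 28 166 × 100 = 39.7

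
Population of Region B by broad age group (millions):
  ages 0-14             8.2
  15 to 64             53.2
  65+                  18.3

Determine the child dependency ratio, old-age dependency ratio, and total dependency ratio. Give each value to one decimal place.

Youth dependency ratio = 8.2 / 53.2 × 100 = 15.4
Old-age dependency ratio = 18.3 / 53.2 × 100 = 34.4
Total dependency ratio = (8.2 + 18.3) / 53.2 × 100 = 26.5 / 53.2 × 100 = 49.8

Youth dependency ratio: 15.4
Old-age dependency ratio: 34.4
Total dependency ratio: 49.8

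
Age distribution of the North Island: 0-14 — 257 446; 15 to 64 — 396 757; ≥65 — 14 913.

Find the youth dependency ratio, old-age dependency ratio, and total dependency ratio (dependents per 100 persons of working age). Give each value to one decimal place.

Youth dependency ratio = 257 446 / 396 757 × 100 = 64.9
Old-age dependency ratio = 14 913 / 396 757 × 100 = 3.8
Total dependency ratio = (257 446 + 14 913) / 396 757 × 100 = 272 359 / 396 757 × 100 = 68.6

Youth dependency ratio: 64.9
Old-age dependency ratio: 3.8
Total dependency ratio: 68.6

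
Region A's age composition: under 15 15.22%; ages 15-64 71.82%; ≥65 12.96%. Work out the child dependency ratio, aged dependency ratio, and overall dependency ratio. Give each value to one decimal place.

Youth dependency ratio: 21.2
Old-age dependency ratio: 18.0
Total dependency ratio: 39.2

Youth dependency ratio = 15.22 / 71.82 × 100 = 21.2
Old-age dependency ratio = 12.96 / 71.82 × 100 = 18.0
Total dependency ratio = (15.22 + 12.96) / 71.82 × 100 = 28.18 / 71.82 × 100 = 39.2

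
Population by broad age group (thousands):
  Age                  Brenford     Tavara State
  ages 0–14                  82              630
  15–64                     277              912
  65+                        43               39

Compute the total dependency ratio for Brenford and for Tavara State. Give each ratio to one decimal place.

Brenford: (82 + 43) / 277 × 100 = 125 / 277 × 100 = 45.1
Tavara State: (630 + 39) / 912 × 100 = 669 / 912 × 100 = 73.4

Brenford: 45.1
Tavara State: 73.4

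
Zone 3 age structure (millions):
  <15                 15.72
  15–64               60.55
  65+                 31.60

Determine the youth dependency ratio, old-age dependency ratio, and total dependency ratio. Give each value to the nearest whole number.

Youth dependency ratio: 26
Old-age dependency ratio: 52
Total dependency ratio: 78

Youth dependency ratio = 15.72 / 60.55 × 100 = 26
Old-age dependency ratio = 31.60 / 60.55 × 100 = 52
Total dependency ratio = (15.72 + 31.60) / 60.55 × 100 = 47.32 / 60.55 × 100 = 78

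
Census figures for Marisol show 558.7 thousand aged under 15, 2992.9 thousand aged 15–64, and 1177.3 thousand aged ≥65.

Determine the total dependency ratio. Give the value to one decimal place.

Total dependency ratio = (558.7 + 1177.3) / 2992.9 × 100 = 1736.0 / 2992.9 × 100 = 58.0

Total dependency ratio: 58.0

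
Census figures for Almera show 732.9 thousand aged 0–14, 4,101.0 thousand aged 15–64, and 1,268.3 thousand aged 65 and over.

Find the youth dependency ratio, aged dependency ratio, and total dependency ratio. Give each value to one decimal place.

Youth dependency ratio: 17.9
Old-age dependency ratio: 30.9
Total dependency ratio: 48.8

Youth dependency ratio = 732.9 / 4,101.0 × 100 = 17.9
Old-age dependency ratio = 1,268.3 / 4,101.0 × 100 = 30.9
Total dependency ratio = (732.9 + 1,268.3) / 4,101.0 × 100 = 2,001.2 / 4,101.0 × 100 = 48.8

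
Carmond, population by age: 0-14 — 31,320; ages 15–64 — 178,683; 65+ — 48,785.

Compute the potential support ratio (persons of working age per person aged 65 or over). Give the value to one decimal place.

Potential support ratio = 178,683 / 48,785 = 3.7

Potential support ratio: 3.7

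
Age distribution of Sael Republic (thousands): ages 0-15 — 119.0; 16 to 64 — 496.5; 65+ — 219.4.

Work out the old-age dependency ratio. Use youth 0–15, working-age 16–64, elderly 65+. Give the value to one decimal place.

Old-age dependency ratio: 44.2

Old-age dependency ratio = 219.4 / 496.5 × 100 = 44.2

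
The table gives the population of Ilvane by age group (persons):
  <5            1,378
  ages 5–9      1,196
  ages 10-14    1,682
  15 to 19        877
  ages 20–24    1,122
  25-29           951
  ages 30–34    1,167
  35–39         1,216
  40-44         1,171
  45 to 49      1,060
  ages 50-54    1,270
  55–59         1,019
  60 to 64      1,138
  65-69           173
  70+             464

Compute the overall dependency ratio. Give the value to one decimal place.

0–14: 1,378 + 1,196 + 1,682 = 4,256
15–64: 877 + 1,122 + 951 + 1,167 + 1,216 + 1,171 + 1,060 + 1,270 + 1,019 + 1,138 = 10,991
65+: 173 + 464 = 637
Total dependency ratio = (4,256 + 637) / 10,991 × 100 = 4,893 / 10,991 × 100 = 44.5

Total dependency ratio: 44.5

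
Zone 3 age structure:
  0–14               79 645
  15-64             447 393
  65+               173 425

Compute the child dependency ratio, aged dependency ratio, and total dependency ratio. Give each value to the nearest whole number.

Youth dependency ratio = 79 645 / 447 393 × 100 = 18
Old-age dependency ratio = 173 425 / 447 393 × 100 = 39
Total dependency ratio = (79 645 + 173 425) / 447 393 × 100 = 253 070 / 447 393 × 100 = 57

Youth dependency ratio: 18
Old-age dependency ratio: 39
Total dependency ratio: 57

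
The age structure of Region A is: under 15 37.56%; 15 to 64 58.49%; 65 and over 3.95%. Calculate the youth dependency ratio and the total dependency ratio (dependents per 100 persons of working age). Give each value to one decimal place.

Youth dependency ratio: 64.2
Total dependency ratio: 71.0

Youth dependency ratio = 37.56 / 58.49 × 100 = 64.2
Total dependency ratio = (37.56 + 3.95) / 58.49 × 100 = 41.51 / 58.49 × 100 = 71.0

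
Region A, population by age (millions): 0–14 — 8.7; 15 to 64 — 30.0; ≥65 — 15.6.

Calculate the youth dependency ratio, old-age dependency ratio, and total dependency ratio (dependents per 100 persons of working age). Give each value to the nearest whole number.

Youth dependency ratio = 8.7 / 30.0 × 100 = 29
Old-age dependency ratio = 15.6 / 30.0 × 100 = 52
Total dependency ratio = (8.7 + 15.6) / 30.0 × 100 = 24.3 / 30.0 × 100 = 81

Youth dependency ratio: 29
Old-age dependency ratio: 52
Total dependency ratio: 81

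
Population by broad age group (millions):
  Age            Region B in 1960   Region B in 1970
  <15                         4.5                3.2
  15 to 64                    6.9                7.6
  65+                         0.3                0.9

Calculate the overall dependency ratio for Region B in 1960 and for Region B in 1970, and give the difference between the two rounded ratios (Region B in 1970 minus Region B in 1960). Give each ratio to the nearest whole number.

Region B in 1960: 70
Region B in 1970: 54
Difference: -16

Region B in 1960: (4.5 + 0.3) / 6.9 × 100 = 4.8 / 6.9 × 100 = 70
Region B in 1970: (3.2 + 0.9) / 7.6 × 100 = 4.1 / 7.6 × 100 = 54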